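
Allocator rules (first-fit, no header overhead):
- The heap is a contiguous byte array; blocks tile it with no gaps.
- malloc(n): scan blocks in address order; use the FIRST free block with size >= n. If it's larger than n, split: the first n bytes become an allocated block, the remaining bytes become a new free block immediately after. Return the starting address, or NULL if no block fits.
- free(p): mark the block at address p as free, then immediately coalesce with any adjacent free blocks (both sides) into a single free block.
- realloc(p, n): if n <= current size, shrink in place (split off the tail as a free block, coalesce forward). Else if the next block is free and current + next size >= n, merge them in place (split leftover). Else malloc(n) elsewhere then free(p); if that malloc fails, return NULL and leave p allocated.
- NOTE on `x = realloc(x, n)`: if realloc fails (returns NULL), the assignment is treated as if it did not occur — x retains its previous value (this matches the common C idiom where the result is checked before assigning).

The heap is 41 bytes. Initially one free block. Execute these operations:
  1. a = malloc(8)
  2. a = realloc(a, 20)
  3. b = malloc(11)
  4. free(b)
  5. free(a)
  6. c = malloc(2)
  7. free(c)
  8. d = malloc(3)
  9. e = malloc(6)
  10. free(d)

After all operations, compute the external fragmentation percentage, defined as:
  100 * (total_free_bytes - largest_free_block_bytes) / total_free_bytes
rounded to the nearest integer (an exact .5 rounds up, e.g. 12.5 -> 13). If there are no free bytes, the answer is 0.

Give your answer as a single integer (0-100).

Op 1: a = malloc(8) -> a = 0; heap: [0-7 ALLOC][8-40 FREE]
Op 2: a = realloc(a, 20) -> a = 0; heap: [0-19 ALLOC][20-40 FREE]
Op 3: b = malloc(11) -> b = 20; heap: [0-19 ALLOC][20-30 ALLOC][31-40 FREE]
Op 4: free(b) -> (freed b); heap: [0-19 ALLOC][20-40 FREE]
Op 5: free(a) -> (freed a); heap: [0-40 FREE]
Op 6: c = malloc(2) -> c = 0; heap: [0-1 ALLOC][2-40 FREE]
Op 7: free(c) -> (freed c); heap: [0-40 FREE]
Op 8: d = malloc(3) -> d = 0; heap: [0-2 ALLOC][3-40 FREE]
Op 9: e = malloc(6) -> e = 3; heap: [0-2 ALLOC][3-8 ALLOC][9-40 FREE]
Op 10: free(d) -> (freed d); heap: [0-2 FREE][3-8 ALLOC][9-40 FREE]
Free blocks: [3 32] total_free=35 largest=32 -> 100*(35-32)/35 = 300/35 ≈ 8.571 -> rounds to 9

Answer: 9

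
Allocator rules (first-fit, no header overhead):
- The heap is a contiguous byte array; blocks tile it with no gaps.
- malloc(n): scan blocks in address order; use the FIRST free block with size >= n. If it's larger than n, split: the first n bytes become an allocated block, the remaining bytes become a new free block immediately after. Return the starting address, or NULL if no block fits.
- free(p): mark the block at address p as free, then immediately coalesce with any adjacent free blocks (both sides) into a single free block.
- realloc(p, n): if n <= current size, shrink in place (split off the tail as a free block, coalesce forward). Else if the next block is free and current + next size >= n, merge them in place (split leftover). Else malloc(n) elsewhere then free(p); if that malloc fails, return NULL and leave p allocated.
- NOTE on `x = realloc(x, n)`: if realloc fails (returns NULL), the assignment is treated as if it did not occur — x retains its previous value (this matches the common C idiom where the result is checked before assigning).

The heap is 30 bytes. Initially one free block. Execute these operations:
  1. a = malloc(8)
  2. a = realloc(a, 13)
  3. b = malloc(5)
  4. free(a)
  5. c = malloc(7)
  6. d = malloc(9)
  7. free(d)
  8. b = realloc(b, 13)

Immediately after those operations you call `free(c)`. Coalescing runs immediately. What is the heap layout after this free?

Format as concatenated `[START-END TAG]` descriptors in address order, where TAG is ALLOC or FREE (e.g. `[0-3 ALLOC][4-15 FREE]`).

Answer: [0-12 FREE][13-25 ALLOC][26-29 FREE]

Derivation:
Op 1: a = malloc(8) -> a = 0; heap: [0-7 ALLOC][8-29 FREE]
Op 2: a = realloc(a, 13) -> a = 0; heap: [0-12 ALLOC][13-29 FREE]
Op 3: b = malloc(5) -> b = 13; heap: [0-12 ALLOC][13-17 ALLOC][18-29 FREE]
Op 4: free(a) -> (freed a); heap: [0-12 FREE][13-17 ALLOC][18-29 FREE]
Op 5: c = malloc(7) -> c = 0; heap: [0-6 ALLOC][7-12 FREE][13-17 ALLOC][18-29 FREE]
Op 6: d = malloc(9) -> d = 18; heap: [0-6 ALLOC][7-12 FREE][13-17 ALLOC][18-26 ALLOC][27-29 FREE]
Op 7: free(d) -> (freed d); heap: [0-6 ALLOC][7-12 FREE][13-17 ALLOC][18-29 FREE]
Op 8: b = realloc(b, 13) -> b = 13; heap: [0-6 ALLOC][7-12 FREE][13-25 ALLOC][26-29 FREE]
free(c): c = 0 -> block [0-6 ALLOC]; mark free, coalesce with adjacent free neighbors -> [0-12 FREE][13-25 ALLOC][26-29 FREE]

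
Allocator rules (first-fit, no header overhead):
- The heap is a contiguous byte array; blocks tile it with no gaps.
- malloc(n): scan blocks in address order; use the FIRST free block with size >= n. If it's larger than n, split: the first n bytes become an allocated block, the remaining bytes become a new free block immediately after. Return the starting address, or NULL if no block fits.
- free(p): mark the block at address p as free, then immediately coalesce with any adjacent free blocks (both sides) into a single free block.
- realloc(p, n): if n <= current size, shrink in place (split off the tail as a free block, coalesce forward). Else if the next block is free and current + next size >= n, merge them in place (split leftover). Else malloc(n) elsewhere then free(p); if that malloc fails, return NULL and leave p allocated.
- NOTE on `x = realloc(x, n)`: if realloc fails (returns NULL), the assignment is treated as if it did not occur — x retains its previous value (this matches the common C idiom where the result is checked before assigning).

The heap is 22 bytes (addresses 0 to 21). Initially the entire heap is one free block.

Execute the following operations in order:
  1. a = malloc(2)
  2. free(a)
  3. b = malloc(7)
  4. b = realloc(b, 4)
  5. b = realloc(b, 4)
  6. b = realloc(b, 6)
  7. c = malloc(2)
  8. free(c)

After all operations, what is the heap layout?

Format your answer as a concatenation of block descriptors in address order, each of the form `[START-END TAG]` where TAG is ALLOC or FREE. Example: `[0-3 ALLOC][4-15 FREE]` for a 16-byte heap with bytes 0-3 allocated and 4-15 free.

Op 1: a = malloc(2) -> a = 0; heap: [0-1 ALLOC][2-21 FREE]
Op 2: free(a) -> (freed a); heap: [0-21 FREE]
Op 3: b = malloc(7) -> b = 0; heap: [0-6 ALLOC][7-21 FREE]
Op 4: b = realloc(b, 4) -> b = 0; heap: [0-3 ALLOC][4-21 FREE]
Op 5: b = realloc(b, 4) -> b = 0; heap: [0-3 ALLOC][4-21 FREE]
Op 6: b = realloc(b, 6) -> b = 0; heap: [0-5 ALLOC][6-21 FREE]
Op 7: c = malloc(2) -> c = 6; heap: [0-5 ALLOC][6-7 ALLOC][8-21 FREE]
Op 8: free(c) -> (freed c); heap: [0-5 ALLOC][6-21 FREE]

Answer: [0-5 ALLOC][6-21 FREE]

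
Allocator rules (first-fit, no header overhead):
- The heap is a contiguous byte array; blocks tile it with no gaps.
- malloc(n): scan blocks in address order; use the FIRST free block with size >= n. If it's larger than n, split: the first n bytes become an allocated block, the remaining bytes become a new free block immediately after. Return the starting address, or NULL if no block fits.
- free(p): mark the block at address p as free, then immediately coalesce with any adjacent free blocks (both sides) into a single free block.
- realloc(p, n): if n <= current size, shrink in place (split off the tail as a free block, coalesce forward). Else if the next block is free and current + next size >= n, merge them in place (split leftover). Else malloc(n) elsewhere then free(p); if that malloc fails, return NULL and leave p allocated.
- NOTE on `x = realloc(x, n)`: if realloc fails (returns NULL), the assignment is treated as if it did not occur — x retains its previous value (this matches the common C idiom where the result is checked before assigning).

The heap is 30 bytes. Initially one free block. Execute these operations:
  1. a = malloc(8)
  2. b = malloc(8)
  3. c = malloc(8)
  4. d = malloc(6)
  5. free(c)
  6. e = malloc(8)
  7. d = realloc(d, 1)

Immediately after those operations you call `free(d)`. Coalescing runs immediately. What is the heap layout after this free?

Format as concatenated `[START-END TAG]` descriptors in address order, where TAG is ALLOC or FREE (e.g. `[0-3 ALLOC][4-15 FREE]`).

Op 1: a = malloc(8) -> a = 0; heap: [0-7 ALLOC][8-29 FREE]
Op 2: b = malloc(8) -> b = 8; heap: [0-7 ALLOC][8-15 ALLOC][16-29 FREE]
Op 3: c = malloc(8) -> c = 16; heap: [0-7 ALLOC][8-15 ALLOC][16-23 ALLOC][24-29 FREE]
Op 4: d = malloc(6) -> d = 24; heap: [0-7 ALLOC][8-15 ALLOC][16-23 ALLOC][24-29 ALLOC]
Op 5: free(c) -> (freed c); heap: [0-7 ALLOC][8-15 ALLOC][16-23 FREE][24-29 ALLOC]
Op 6: e = malloc(8) -> e = 16; heap: [0-7 ALLOC][8-15 ALLOC][16-23 ALLOC][24-29 ALLOC]
Op 7: d = realloc(d, 1) -> d = 24; heap: [0-7 ALLOC][8-15 ALLOC][16-23 ALLOC][24-24 ALLOC][25-29 FREE]
free(d): d = 24 -> block [24-24 ALLOC]; mark free, coalesce with adjacent free neighbors -> [0-7 ALLOC][8-15 ALLOC][16-23 ALLOC][24-29 FREE]

Answer: [0-7 ALLOC][8-15 ALLOC][16-23 ALLOC][24-29 FREE]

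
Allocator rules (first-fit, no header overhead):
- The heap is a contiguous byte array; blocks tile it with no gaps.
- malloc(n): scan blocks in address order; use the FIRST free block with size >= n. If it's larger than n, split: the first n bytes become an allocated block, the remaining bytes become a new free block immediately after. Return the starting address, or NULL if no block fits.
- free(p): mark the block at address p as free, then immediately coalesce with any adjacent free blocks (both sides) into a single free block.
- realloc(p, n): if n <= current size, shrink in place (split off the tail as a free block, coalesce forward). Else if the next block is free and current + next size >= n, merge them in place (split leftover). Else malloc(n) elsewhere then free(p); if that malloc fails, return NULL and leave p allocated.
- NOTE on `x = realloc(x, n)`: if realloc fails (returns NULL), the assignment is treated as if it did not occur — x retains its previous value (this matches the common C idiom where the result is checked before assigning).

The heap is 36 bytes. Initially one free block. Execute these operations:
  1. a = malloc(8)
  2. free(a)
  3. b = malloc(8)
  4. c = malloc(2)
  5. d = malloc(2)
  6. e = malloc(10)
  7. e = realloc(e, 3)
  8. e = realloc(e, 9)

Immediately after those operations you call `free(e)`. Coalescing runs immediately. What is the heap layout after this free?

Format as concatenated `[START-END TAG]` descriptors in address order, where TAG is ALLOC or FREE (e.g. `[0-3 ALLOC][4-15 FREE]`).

Op 1: a = malloc(8) -> a = 0; heap: [0-7 ALLOC][8-35 FREE]
Op 2: free(a) -> (freed a); heap: [0-35 FREE]
Op 3: b = malloc(8) -> b = 0; heap: [0-7 ALLOC][8-35 FREE]
Op 4: c = malloc(2) -> c = 8; heap: [0-7 ALLOC][8-9 ALLOC][10-35 FREE]
Op 5: d = malloc(2) -> d = 10; heap: [0-7 ALLOC][8-9 ALLOC][10-11 ALLOC][12-35 FREE]
Op 6: e = malloc(10) -> e = 12; heap: [0-7 ALLOC][8-9 ALLOC][10-11 ALLOC][12-21 ALLOC][22-35 FREE]
Op 7: e = realloc(e, 3) -> e = 12; heap: [0-7 ALLOC][8-9 ALLOC][10-11 ALLOC][12-14 ALLOC][15-35 FREE]
Op 8: e = realloc(e, 9) -> e = 12; heap: [0-7 ALLOC][8-9 ALLOC][10-11 ALLOC][12-20 ALLOC][21-35 FREE]
free(e): e = 12 -> block [12-20 ALLOC]; mark free, coalesce with adjacent free neighbors -> [0-7 ALLOC][8-9 ALLOC][10-11 ALLOC][12-35 FREE]

Answer: [0-7 ALLOC][8-9 ALLOC][10-11 ALLOC][12-35 FREE]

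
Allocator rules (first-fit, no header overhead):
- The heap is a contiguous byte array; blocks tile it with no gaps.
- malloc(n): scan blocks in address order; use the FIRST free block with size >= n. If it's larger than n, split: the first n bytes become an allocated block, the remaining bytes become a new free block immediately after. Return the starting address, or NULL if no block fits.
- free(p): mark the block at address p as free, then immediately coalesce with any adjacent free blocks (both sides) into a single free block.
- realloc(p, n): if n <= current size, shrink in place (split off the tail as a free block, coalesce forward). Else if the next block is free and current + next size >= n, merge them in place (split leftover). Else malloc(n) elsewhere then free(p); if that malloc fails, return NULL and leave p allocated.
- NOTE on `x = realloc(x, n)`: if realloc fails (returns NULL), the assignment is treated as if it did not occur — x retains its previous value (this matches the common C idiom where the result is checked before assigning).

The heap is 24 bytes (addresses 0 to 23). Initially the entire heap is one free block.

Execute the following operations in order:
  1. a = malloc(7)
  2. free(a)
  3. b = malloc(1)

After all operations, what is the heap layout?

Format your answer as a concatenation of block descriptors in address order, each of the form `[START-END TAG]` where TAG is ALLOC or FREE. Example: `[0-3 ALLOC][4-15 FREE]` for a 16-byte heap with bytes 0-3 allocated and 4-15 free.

Answer: [0-0 ALLOC][1-23 FREE]

Derivation:
Op 1: a = malloc(7) -> a = 0; heap: [0-6 ALLOC][7-23 FREE]
Op 2: free(a) -> (freed a); heap: [0-23 FREE]
Op 3: b = malloc(1) -> b = 0; heap: [0-0 ALLOC][1-23 FREE]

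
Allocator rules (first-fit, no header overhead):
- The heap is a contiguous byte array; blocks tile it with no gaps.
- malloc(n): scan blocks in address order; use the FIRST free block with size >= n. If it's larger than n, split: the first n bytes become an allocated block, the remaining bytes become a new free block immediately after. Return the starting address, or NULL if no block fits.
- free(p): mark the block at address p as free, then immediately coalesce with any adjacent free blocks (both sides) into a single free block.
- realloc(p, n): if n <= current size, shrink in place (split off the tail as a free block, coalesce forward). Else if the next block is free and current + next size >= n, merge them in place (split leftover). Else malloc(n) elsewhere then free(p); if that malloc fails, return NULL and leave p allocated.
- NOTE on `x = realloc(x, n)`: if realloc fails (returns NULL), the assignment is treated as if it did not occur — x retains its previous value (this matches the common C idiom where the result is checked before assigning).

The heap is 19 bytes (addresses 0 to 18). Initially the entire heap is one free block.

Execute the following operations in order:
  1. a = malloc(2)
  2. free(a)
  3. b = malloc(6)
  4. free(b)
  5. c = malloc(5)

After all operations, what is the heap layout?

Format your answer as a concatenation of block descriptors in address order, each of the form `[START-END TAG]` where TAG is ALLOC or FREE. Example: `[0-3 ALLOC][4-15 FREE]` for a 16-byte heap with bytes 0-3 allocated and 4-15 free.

Answer: [0-4 ALLOC][5-18 FREE]

Derivation:
Op 1: a = malloc(2) -> a = 0; heap: [0-1 ALLOC][2-18 FREE]
Op 2: free(a) -> (freed a); heap: [0-18 FREE]
Op 3: b = malloc(6) -> b = 0; heap: [0-5 ALLOC][6-18 FREE]
Op 4: free(b) -> (freed b); heap: [0-18 FREE]
Op 5: c = malloc(5) -> c = 0; heap: [0-4 ALLOC][5-18 FREE]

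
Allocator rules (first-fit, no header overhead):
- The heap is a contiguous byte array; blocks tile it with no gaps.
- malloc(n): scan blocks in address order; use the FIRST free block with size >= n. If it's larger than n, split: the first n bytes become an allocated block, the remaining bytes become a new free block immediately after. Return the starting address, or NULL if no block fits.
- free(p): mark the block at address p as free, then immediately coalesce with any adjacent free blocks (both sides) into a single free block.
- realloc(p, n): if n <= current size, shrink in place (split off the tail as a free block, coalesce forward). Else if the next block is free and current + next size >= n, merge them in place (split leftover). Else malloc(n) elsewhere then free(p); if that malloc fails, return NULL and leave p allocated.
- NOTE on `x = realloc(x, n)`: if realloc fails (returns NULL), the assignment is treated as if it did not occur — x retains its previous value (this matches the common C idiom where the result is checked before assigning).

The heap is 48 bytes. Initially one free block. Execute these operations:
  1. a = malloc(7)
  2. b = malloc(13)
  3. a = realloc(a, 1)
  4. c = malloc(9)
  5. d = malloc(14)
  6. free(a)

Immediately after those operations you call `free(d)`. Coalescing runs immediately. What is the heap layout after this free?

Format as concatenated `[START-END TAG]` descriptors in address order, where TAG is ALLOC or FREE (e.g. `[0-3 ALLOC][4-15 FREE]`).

Answer: [0-6 FREE][7-19 ALLOC][20-28 ALLOC][29-47 FREE]

Derivation:
Op 1: a = malloc(7) -> a = 0; heap: [0-6 ALLOC][7-47 FREE]
Op 2: b = malloc(13) -> b = 7; heap: [0-6 ALLOC][7-19 ALLOC][20-47 FREE]
Op 3: a = realloc(a, 1) -> a = 0; heap: [0-0 ALLOC][1-6 FREE][7-19 ALLOC][20-47 FREE]
Op 4: c = malloc(9) -> c = 20; heap: [0-0 ALLOC][1-6 FREE][7-19 ALLOC][20-28 ALLOC][29-47 FREE]
Op 5: d = malloc(14) -> d = 29; heap: [0-0 ALLOC][1-6 FREE][7-19 ALLOC][20-28 ALLOC][29-42 ALLOC][43-47 FREE]
Op 6: free(a) -> (freed a); heap: [0-6 FREE][7-19 ALLOC][20-28 ALLOC][29-42 ALLOC][43-47 FREE]
free(d): d = 29 -> block [29-42 ALLOC]; mark free, coalesce with adjacent free neighbors -> [0-6 FREE][7-19 ALLOC][20-28 ALLOC][29-47 FREE]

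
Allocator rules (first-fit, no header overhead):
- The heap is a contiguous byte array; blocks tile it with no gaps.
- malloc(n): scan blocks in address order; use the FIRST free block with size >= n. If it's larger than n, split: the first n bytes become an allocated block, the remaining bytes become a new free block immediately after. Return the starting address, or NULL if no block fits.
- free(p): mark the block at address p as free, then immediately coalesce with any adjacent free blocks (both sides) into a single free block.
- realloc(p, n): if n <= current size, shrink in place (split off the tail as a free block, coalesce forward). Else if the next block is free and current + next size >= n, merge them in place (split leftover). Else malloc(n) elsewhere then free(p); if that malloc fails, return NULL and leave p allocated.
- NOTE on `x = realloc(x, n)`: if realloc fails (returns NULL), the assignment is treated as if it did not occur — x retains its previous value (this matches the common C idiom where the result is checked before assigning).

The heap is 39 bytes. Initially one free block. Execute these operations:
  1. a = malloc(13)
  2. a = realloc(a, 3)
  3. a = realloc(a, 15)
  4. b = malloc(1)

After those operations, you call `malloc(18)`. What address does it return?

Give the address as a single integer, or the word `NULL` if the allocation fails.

Op 1: a = malloc(13) -> a = 0; heap: [0-12 ALLOC][13-38 FREE]
Op 2: a = realloc(a, 3) -> a = 0; heap: [0-2 ALLOC][3-38 FREE]
Op 3: a = realloc(a, 15) -> a = 0; heap: [0-14 ALLOC][15-38 FREE]
Op 4: b = malloc(1) -> b = 15; heap: [0-14 ALLOC][15-15 ALLOC][16-38 FREE]
malloc(18): first-fit scan over [0-14 ALLOC][15-15 ALLOC][16-38 FREE] -> 16

Answer: 16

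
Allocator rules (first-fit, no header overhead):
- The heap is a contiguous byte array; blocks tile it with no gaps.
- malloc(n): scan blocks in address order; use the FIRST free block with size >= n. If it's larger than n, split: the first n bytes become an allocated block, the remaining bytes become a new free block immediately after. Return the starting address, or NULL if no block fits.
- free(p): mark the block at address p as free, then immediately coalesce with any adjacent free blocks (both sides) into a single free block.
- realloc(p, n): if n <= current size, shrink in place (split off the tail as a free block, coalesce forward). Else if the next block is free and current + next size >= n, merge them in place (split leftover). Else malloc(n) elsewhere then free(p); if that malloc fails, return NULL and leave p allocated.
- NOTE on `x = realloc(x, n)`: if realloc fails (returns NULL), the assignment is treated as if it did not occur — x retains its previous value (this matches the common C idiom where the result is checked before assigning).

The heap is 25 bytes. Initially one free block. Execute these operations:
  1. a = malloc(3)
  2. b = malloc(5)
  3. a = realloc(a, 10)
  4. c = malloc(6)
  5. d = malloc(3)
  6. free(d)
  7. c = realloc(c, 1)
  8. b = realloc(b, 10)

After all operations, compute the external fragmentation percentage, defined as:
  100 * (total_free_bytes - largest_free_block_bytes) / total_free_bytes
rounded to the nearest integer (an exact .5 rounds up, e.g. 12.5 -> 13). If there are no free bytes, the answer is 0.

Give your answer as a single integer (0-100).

Answer: 33

Derivation:
Op 1: a = malloc(3) -> a = 0; heap: [0-2 ALLOC][3-24 FREE]
Op 2: b = malloc(5) -> b = 3; heap: [0-2 ALLOC][3-7 ALLOC][8-24 FREE]
Op 3: a = realloc(a, 10) -> a = 8; heap: [0-2 FREE][3-7 ALLOC][8-17 ALLOC][18-24 FREE]
Op 4: c = malloc(6) -> c = 18; heap: [0-2 FREE][3-7 ALLOC][8-17 ALLOC][18-23 ALLOC][24-24 FREE]
Op 5: d = malloc(3) -> d = 0; heap: [0-2 ALLOC][3-7 ALLOC][8-17 ALLOC][18-23 ALLOC][24-24 FREE]
Op 6: free(d) -> (freed d); heap: [0-2 FREE][3-7 ALLOC][8-17 ALLOC][18-23 ALLOC][24-24 FREE]
Op 7: c = realloc(c, 1) -> c = 18; heap: [0-2 FREE][3-7 ALLOC][8-17 ALLOC][18-18 ALLOC][19-24 FREE]
Op 8: b = realloc(b, 10) -> NULL (b unchanged); heap: [0-2 FREE][3-7 ALLOC][8-17 ALLOC][18-18 ALLOC][19-24 FREE]
Free blocks: [3 6] total_free=9 largest=6 -> 100*(9-6)/9 = 300/9 ≈ 33.333 -> rounds to 33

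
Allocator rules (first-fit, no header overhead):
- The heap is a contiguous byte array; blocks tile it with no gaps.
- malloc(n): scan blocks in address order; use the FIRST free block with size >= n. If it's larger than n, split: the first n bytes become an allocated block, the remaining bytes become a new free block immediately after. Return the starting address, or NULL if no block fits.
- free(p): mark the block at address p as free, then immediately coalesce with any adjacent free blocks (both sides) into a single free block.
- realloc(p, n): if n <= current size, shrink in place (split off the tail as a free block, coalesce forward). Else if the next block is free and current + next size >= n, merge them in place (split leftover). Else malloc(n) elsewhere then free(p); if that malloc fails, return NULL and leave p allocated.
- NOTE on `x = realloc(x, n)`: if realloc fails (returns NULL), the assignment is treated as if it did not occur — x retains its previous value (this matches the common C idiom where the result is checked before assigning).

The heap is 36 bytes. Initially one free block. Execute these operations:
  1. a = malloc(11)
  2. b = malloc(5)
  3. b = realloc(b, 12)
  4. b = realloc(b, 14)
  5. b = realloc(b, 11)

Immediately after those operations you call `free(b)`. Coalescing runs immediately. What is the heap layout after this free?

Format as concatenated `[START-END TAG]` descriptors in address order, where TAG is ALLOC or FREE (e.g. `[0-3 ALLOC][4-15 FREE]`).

Answer: [0-10 ALLOC][11-35 FREE]

Derivation:
Op 1: a = malloc(11) -> a = 0; heap: [0-10 ALLOC][11-35 FREE]
Op 2: b = malloc(5) -> b = 11; heap: [0-10 ALLOC][11-15 ALLOC][16-35 FREE]
Op 3: b = realloc(b, 12) -> b = 11; heap: [0-10 ALLOC][11-22 ALLOC][23-35 FREE]
Op 4: b = realloc(b, 14) -> b = 11; heap: [0-10 ALLOC][11-24 ALLOC][25-35 FREE]
Op 5: b = realloc(b, 11) -> b = 11; heap: [0-10 ALLOC][11-21 ALLOC][22-35 FREE]
free(b): b = 11 -> block [11-21 ALLOC]; mark free, coalesce with adjacent free neighbors -> [0-10 ALLOC][11-35 FREE]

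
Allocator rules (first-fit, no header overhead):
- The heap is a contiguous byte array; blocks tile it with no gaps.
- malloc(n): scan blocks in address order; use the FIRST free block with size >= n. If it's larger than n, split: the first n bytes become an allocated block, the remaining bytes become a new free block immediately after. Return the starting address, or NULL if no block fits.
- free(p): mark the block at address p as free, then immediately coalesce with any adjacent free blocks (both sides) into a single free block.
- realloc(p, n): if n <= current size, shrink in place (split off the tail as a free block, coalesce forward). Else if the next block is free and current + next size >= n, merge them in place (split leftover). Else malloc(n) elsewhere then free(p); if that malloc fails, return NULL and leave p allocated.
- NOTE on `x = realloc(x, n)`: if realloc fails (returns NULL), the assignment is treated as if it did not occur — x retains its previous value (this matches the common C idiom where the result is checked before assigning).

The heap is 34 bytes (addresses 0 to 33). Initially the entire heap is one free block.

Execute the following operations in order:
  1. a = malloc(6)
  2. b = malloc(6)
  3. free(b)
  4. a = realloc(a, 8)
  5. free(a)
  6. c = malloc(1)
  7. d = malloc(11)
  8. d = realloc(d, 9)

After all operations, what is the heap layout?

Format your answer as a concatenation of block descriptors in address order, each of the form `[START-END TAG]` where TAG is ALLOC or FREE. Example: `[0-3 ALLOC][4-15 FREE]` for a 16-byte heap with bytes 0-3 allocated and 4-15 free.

Op 1: a = malloc(6) -> a = 0; heap: [0-5 ALLOC][6-33 FREE]
Op 2: b = malloc(6) -> b = 6; heap: [0-5 ALLOC][6-11 ALLOC][12-33 FREE]
Op 3: free(b) -> (freed b); heap: [0-5 ALLOC][6-33 FREE]
Op 4: a = realloc(a, 8) -> a = 0; heap: [0-7 ALLOC][8-33 FREE]
Op 5: free(a) -> (freed a); heap: [0-33 FREE]
Op 6: c = malloc(1) -> c = 0; heap: [0-0 ALLOC][1-33 FREE]
Op 7: d = malloc(11) -> d = 1; heap: [0-0 ALLOC][1-11 ALLOC][12-33 FREE]
Op 8: d = realloc(d, 9) -> d = 1; heap: [0-0 ALLOC][1-9 ALLOC][10-33 FREE]

Answer: [0-0 ALLOC][1-9 ALLOC][10-33 FREE]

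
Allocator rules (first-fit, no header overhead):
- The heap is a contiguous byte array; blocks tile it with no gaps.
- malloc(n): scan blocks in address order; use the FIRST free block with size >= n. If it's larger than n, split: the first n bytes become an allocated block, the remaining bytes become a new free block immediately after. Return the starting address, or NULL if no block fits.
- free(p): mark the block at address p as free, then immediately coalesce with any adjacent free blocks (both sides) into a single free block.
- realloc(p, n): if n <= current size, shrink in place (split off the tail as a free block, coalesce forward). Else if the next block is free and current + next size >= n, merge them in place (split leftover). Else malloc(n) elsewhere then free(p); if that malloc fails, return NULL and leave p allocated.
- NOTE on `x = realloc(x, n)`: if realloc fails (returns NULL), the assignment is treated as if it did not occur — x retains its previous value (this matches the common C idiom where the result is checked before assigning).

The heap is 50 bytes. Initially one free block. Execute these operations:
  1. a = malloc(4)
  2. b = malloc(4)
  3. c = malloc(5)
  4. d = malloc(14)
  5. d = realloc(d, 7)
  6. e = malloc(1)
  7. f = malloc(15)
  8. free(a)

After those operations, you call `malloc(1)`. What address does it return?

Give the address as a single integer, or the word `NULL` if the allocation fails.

Op 1: a = malloc(4) -> a = 0; heap: [0-3 ALLOC][4-49 FREE]
Op 2: b = malloc(4) -> b = 4; heap: [0-3 ALLOC][4-7 ALLOC][8-49 FREE]
Op 3: c = malloc(5) -> c = 8; heap: [0-3 ALLOC][4-7 ALLOC][8-12 ALLOC][13-49 FREE]
Op 4: d = malloc(14) -> d = 13; heap: [0-3 ALLOC][4-7 ALLOC][8-12 ALLOC][13-26 ALLOC][27-49 FREE]
Op 5: d = realloc(d, 7) -> d = 13; heap: [0-3 ALLOC][4-7 ALLOC][8-12 ALLOC][13-19 ALLOC][20-49 FREE]
Op 6: e = malloc(1) -> e = 20; heap: [0-3 ALLOC][4-7 ALLOC][8-12 ALLOC][13-19 ALLOC][20-20 ALLOC][21-49 FREE]
Op 7: f = malloc(15) -> f = 21; heap: [0-3 ALLOC][4-7 ALLOC][8-12 ALLOC][13-19 ALLOC][20-20 ALLOC][21-35 ALLOC][36-49 FREE]
Op 8: free(a) -> (freed a); heap: [0-3 FREE][4-7 ALLOC][8-12 ALLOC][13-19 ALLOC][20-20 ALLOC][21-35 ALLOC][36-49 FREE]
malloc(1): first-fit scan over [0-3 FREE][4-7 ALLOC][8-12 ALLOC][13-19 ALLOC][20-20 ALLOC][21-35 ALLOC][36-49 FREE] -> 0

Answer: 0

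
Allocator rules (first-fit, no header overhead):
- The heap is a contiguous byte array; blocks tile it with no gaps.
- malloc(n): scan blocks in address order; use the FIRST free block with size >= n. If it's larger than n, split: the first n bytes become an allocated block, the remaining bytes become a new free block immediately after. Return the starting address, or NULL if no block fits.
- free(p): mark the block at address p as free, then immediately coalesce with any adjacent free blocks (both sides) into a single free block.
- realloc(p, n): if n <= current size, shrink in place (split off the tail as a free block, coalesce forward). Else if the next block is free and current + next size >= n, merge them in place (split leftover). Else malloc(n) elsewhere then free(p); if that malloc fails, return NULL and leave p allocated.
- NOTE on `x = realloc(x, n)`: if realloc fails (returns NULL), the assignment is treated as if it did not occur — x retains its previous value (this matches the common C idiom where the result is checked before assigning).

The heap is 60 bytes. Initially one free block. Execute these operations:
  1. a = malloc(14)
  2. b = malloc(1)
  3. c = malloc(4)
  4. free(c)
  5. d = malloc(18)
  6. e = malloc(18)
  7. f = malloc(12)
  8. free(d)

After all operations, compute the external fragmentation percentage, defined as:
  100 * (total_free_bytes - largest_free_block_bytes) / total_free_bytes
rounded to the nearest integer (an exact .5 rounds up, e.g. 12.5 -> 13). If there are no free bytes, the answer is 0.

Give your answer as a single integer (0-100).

Op 1: a = malloc(14) -> a = 0; heap: [0-13 ALLOC][14-59 FREE]
Op 2: b = malloc(1) -> b = 14; heap: [0-13 ALLOC][14-14 ALLOC][15-59 FREE]
Op 3: c = malloc(4) -> c = 15; heap: [0-13 ALLOC][14-14 ALLOC][15-18 ALLOC][19-59 FREE]
Op 4: free(c) -> (freed c); heap: [0-13 ALLOC][14-14 ALLOC][15-59 FREE]
Op 5: d = malloc(18) -> d = 15; heap: [0-13 ALLOC][14-14 ALLOC][15-32 ALLOC][33-59 FREE]
Op 6: e = malloc(18) -> e = 33; heap: [0-13 ALLOC][14-14 ALLOC][15-32 ALLOC][33-50 ALLOC][51-59 FREE]
Op 7: f = malloc(12) -> f = NULL; heap: [0-13 ALLOC][14-14 ALLOC][15-32 ALLOC][33-50 ALLOC][51-59 FREE]
Op 8: free(d) -> (freed d); heap: [0-13 ALLOC][14-14 ALLOC][15-32 FREE][33-50 ALLOC][51-59 FREE]
Free blocks: [18 9] total_free=27 largest=18 -> 100*(27-18)/27 = 900/27 ≈ 33.333 -> rounds to 33

Answer: 33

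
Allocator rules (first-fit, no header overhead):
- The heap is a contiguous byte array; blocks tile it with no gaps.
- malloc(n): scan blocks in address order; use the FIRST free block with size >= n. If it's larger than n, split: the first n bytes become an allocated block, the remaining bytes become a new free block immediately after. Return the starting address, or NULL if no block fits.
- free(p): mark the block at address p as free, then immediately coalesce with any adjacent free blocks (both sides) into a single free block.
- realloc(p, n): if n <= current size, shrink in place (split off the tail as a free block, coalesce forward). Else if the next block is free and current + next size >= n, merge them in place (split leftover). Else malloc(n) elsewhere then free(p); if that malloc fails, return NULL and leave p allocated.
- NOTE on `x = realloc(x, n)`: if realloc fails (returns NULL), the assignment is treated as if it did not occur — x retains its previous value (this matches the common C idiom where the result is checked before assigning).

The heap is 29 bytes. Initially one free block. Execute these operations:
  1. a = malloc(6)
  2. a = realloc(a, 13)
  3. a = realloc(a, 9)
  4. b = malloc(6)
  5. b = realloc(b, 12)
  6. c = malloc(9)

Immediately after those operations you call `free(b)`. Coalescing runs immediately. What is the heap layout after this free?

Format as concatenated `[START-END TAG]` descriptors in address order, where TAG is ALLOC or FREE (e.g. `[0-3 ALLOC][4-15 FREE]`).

Op 1: a = malloc(6) -> a = 0; heap: [0-5 ALLOC][6-28 FREE]
Op 2: a = realloc(a, 13) -> a = 0; heap: [0-12 ALLOC][13-28 FREE]
Op 3: a = realloc(a, 9) -> a = 0; heap: [0-8 ALLOC][9-28 FREE]
Op 4: b = malloc(6) -> b = 9; heap: [0-8 ALLOC][9-14 ALLOC][15-28 FREE]
Op 5: b = realloc(b, 12) -> b = 9; heap: [0-8 ALLOC][9-20 ALLOC][21-28 FREE]
Op 6: c = malloc(9) -> c = NULL; heap: [0-8 ALLOC][9-20 ALLOC][21-28 FREE]
free(b): b = 9 -> block [9-20 ALLOC]; mark free, coalesce with adjacent free neighbors -> [0-8 ALLOC][9-28 FREE]

Answer: [0-8 ALLOC][9-28 FREE]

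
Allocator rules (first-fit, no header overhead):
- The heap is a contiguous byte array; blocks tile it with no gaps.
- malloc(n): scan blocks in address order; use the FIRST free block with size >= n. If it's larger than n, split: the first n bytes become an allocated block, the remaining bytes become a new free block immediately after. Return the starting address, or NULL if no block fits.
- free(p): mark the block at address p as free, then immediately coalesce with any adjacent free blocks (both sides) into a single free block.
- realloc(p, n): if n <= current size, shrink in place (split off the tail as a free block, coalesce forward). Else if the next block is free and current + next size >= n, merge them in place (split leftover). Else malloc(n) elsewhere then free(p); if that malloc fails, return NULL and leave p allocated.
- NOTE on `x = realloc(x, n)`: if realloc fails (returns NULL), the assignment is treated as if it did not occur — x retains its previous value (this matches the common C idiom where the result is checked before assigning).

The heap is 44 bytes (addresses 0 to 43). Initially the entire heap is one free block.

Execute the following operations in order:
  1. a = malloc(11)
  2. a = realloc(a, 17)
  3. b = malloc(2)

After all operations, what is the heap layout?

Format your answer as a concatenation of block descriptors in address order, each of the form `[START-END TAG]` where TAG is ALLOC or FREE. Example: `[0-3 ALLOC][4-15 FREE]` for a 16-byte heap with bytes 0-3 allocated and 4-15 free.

Op 1: a = malloc(11) -> a = 0; heap: [0-10 ALLOC][11-43 FREE]
Op 2: a = realloc(a, 17) -> a = 0; heap: [0-16 ALLOC][17-43 FREE]
Op 3: b = malloc(2) -> b = 17; heap: [0-16 ALLOC][17-18 ALLOC][19-43 FREE]

Answer: [0-16 ALLOC][17-18 ALLOC][19-43 FREE]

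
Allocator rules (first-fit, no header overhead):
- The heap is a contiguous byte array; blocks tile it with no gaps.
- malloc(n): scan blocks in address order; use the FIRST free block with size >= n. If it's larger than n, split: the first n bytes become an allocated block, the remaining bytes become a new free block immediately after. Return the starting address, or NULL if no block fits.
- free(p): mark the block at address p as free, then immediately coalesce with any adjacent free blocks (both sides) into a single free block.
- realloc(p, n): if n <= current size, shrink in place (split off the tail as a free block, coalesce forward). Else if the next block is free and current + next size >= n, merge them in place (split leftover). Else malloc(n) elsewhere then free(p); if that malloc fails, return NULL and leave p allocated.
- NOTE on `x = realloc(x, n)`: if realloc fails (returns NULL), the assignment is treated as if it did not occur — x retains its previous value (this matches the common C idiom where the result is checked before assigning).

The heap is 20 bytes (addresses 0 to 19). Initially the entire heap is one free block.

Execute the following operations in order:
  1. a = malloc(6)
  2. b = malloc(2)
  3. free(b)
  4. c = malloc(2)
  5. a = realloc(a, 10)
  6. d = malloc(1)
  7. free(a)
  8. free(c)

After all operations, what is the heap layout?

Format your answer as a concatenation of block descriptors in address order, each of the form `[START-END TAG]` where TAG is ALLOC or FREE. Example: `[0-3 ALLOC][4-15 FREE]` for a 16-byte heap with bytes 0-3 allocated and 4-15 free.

Op 1: a = malloc(6) -> a = 0; heap: [0-5 ALLOC][6-19 FREE]
Op 2: b = malloc(2) -> b = 6; heap: [0-5 ALLOC][6-7 ALLOC][8-19 FREE]
Op 3: free(b) -> (freed b); heap: [0-5 ALLOC][6-19 FREE]
Op 4: c = malloc(2) -> c = 6; heap: [0-5 ALLOC][6-7 ALLOC][8-19 FREE]
Op 5: a = realloc(a, 10) -> a = 8; heap: [0-5 FREE][6-7 ALLOC][8-17 ALLOC][18-19 FREE]
Op 6: d = malloc(1) -> d = 0; heap: [0-0 ALLOC][1-5 FREE][6-7 ALLOC][8-17 ALLOC][18-19 FREE]
Op 7: free(a) -> (freed a); heap: [0-0 ALLOC][1-5 FREE][6-7 ALLOC][8-19 FREE]
Op 8: free(c) -> (freed c); heap: [0-0 ALLOC][1-19 FREE]

Answer: [0-0 ALLOC][1-19 FREE]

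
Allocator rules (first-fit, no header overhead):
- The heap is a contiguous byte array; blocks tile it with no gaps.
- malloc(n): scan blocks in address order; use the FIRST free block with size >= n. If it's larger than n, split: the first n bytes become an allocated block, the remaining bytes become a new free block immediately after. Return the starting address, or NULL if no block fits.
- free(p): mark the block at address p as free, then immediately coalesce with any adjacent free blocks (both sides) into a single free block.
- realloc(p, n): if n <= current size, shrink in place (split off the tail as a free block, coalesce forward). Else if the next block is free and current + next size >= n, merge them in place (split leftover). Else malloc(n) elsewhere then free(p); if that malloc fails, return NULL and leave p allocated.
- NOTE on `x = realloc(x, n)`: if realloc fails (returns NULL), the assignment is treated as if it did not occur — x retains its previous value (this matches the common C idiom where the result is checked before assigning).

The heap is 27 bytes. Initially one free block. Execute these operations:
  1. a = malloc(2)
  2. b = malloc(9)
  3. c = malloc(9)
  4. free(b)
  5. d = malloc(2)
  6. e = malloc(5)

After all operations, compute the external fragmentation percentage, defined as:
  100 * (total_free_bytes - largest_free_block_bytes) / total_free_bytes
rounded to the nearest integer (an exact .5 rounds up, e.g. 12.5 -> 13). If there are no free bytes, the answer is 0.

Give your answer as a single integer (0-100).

Answer: 22

Derivation:
Op 1: a = malloc(2) -> a = 0; heap: [0-1 ALLOC][2-26 FREE]
Op 2: b = malloc(9) -> b = 2; heap: [0-1 ALLOC][2-10 ALLOC][11-26 FREE]
Op 3: c = malloc(9) -> c = 11; heap: [0-1 ALLOC][2-10 ALLOC][11-19 ALLOC][20-26 FREE]
Op 4: free(b) -> (freed b); heap: [0-1 ALLOC][2-10 FREE][11-19 ALLOC][20-26 FREE]
Op 5: d = malloc(2) -> d = 2; heap: [0-1 ALLOC][2-3 ALLOC][4-10 FREE][11-19 ALLOC][20-26 FREE]
Op 6: e = malloc(5) -> e = 4; heap: [0-1 ALLOC][2-3 ALLOC][4-8 ALLOC][9-10 FREE][11-19 ALLOC][20-26 FREE]
Free blocks: [2 7] total_free=9 largest=7 -> 100*(9-7)/9 = 200/9 ≈ 22.222 -> rounds to 22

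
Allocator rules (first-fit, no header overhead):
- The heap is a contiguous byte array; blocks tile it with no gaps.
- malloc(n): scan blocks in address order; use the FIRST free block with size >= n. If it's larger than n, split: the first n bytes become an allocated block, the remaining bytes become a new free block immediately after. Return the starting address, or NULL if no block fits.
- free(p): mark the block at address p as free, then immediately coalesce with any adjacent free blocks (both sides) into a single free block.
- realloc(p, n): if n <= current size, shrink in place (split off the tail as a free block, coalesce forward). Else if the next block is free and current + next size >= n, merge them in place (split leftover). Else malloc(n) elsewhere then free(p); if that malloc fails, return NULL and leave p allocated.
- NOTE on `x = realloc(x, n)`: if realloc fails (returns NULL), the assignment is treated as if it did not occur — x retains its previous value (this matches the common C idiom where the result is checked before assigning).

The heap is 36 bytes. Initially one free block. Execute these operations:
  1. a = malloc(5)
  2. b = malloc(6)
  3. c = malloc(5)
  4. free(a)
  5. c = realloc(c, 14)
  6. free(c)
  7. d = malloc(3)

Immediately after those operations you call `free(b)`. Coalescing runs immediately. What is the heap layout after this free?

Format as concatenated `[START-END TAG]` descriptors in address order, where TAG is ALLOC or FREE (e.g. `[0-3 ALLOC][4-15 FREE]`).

Answer: [0-2 ALLOC][3-35 FREE]

Derivation:
Op 1: a = malloc(5) -> a = 0; heap: [0-4 ALLOC][5-35 FREE]
Op 2: b = malloc(6) -> b = 5; heap: [0-4 ALLOC][5-10 ALLOC][11-35 FREE]
Op 3: c = malloc(5) -> c = 11; heap: [0-4 ALLOC][5-10 ALLOC][11-15 ALLOC][16-35 FREE]
Op 4: free(a) -> (freed a); heap: [0-4 FREE][5-10 ALLOC][11-15 ALLOC][16-35 FREE]
Op 5: c = realloc(c, 14) -> c = 11; heap: [0-4 FREE][5-10 ALLOC][11-24 ALLOC][25-35 FREE]
Op 6: free(c) -> (freed c); heap: [0-4 FREE][5-10 ALLOC][11-35 FREE]
Op 7: d = malloc(3) -> d = 0; heap: [0-2 ALLOC][3-4 FREE][5-10 ALLOC][11-35 FREE]
free(b): b = 5 -> block [5-10 ALLOC]; mark free, coalesce with adjacent free neighbors -> [0-2 ALLOC][3-35 FREE]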